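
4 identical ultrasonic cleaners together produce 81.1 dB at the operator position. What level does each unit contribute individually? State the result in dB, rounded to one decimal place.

For N identical incoherent sources L_total = L₁ + 10·log₁₀ N, so L₁ = 81.1 − 10·log₁₀(4) = 81.1 − 6.021.

75.1 dB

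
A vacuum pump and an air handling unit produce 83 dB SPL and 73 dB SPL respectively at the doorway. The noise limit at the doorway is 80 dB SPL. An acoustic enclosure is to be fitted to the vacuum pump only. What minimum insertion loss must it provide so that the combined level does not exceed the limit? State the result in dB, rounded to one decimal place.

4.0 dB

The untreated sources together contribute 10^(73/10) = 1.995e+07, i.e. 73.00 dB SPL.
The limit corresponds to 10^(80/10) = 1.000e+08; subtracting the fixed part leaves 8.005e+07 for the vacuum pump, i.e. 79.03 dB SPL.
So the vacuum pump must be reduced from 83 to 79.03 dB SPL: IL = 3.97 dB.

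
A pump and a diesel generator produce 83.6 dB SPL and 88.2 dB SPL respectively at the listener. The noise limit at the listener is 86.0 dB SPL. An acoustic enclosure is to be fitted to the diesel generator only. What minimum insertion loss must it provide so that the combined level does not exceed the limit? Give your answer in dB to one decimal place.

5.9 dB

Fixed contribution from the other source: Σ 10^(L/10) = 10^(83.6/10) = 2.291e+08 (83.60 dB SPL).
The limit corresponds to 10^(86.0/10) = 3.981e+08; subtracting the fixed part leaves 1.690e+08 for the diesel generator, i.e. 82.28 dB SPL.
Required insertion loss = 88.2 − 82.28 = 5.92 dB.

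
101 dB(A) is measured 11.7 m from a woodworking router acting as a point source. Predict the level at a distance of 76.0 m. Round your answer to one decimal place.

Point-source attenuation: ΔL = 20·log₁₀(r₂/r₁) = 20·log₁₀(76.0/11.7) = 16.253 dB.
L₂ = 101 − 20·log₁₀(76.0/11.7) = 101 − 16.253 = 84.75 dB(A).

84.7 dB(A)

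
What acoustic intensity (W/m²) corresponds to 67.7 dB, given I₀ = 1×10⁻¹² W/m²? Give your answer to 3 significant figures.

I/I₀ = 10^(67.7/10) = 5.888e+06, so I = 5.888e+06 × 10⁻¹² W/m².

5.89e-06 W/m²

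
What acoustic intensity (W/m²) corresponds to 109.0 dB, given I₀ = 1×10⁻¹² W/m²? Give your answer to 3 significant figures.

0.0794 W/m²

I/I₀ = 10^(109.0/10) = 7.943e+10, so I = 7.943e+10 × 10⁻¹² W/m².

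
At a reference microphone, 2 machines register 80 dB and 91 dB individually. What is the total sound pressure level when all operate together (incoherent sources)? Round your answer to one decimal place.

91.3 dB

For uncorrelated sources the intensities add, so convert each level to linear form, sum, and take 10·log₁₀ of the total.
Σ 10^(L/10) = 10^(80/10) + 10^(91/10) = 1.359e+09.
L_total = 10·log₁₀(1.359e+09) = 91.33 dB.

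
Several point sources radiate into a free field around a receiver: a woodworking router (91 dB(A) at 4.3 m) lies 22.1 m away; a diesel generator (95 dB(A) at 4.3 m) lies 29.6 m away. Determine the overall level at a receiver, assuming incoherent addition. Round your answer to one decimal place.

Apply inverse-square spreading to bring every level to the receiver, then sum 10^(L/10).
woodworking router: 91 − 20·log₁₀(22.1/4.3) = 91 − 14.22 = 76.78 dB(A).
diesel generator: 95 − 20·log₁₀(29.6/4.3) = 95 − 16.76 = 78.24 dB(A).
Σ 10^(L/10) = 1.144e+08 → L_total = 10·log₁₀(1.144e+08) = 80.58 dB(A).

80.6 dB(A)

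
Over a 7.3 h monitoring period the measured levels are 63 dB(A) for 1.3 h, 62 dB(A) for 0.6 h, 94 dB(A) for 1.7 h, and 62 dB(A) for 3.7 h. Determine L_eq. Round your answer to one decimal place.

The energy average is taken in the linear domain: L_eq = 10·log₁₀[(Σ tᵢ·10^(Lᵢ/10))/T], T = 7.3 h.
Σ tᵢ·10^(Lᵢ/10) = 1.3·10^(63/10) + 0.6·10^(62/10) + 1.7·10^(94/10) + 3.7·10^(62/10) = 4.280e+09.
L_eq = 10·log₁₀(4.280e+09/7.3) = 87.68 dB(A).

87.7 dB(A)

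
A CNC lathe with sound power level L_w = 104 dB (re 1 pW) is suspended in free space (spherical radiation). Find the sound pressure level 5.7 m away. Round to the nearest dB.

Free-field spherical radiation: L_p = L_w − 10·log₁₀(4π·r²), r = 5.7 m.
4π·r² = 408.3 m², 10·log₁₀ of that is 26.110 dB.
L_p = 104 − 26.110 = 77.89 dB.

78 dB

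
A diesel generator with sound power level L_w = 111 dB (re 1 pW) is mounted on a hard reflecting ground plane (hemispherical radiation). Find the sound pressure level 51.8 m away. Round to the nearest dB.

The power spreads over a hemisphere of area 2π·r², so L_p = L_w − 10·log₁₀(2π·r²).
2π·r² = 1.686e+04 m², 10·log₁₀ of that is 42.268 dB.
L_p = 111 − 42.268 = 68.73 dB.

69 dB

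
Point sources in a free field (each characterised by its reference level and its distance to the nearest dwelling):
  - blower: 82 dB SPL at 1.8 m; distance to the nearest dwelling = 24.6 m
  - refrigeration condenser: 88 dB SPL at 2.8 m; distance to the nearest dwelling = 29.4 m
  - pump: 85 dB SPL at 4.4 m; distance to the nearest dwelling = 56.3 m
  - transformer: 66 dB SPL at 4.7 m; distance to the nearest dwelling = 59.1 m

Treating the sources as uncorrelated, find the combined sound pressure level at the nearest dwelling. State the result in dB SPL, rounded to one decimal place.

69.3 dB SPL

Apply inverse-square spreading to bring every level to the receiver, then sum 10^(L/10).
blower: 82 − 20·log₁₀(24.6/1.8) = 82 − 22.71 = 59.29 dB SPL.
refrigeration condenser: 88 − 20·log₁₀(29.4/2.8) = 88 − 20.42 = 67.58 dB SPL.
pump: 85 − 20·log₁₀(56.3/4.4) = 85 − 22.14 = 62.86 dB SPL.
transformer: 66 − 20·log₁₀(59.1/4.7) = 66 − 21.99 = 44.01 dB SPL.
Σ 10^(L/10) = 8.528e+06 → L_total = 10·log₁₀(8.528e+06) = 69.31 dB SPL.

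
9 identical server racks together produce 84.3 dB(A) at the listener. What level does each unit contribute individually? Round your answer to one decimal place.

74.8 dB(A)

For N identical incoherent sources L_total = L₁ + 10·log₁₀ N, so L₁ = 84.3 − 10·log₁₀(9) = 84.3 − 9.542.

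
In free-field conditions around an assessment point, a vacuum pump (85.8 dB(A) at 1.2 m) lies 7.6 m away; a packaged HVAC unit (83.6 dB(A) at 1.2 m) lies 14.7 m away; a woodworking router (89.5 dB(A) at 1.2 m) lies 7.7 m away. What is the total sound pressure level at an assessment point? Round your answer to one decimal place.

Apply inverse-square spreading to bring every level to the receiver, then sum 10^(L/10).
vacuum pump: 85.8 − 20·log₁₀(7.6/1.2) = 85.8 − 16.03 = 69.77 dB(A).
packaged HVAC unit: 83.6 − 20·log₁₀(14.7/1.2) = 83.6 − 21.76 = 61.84 dB(A).
woodworking router: 89.5 − 20·log₁₀(7.7/1.2) = 89.5 − 16.15 = 73.35 dB(A).
Σ 10^(L/10) = 3.265e+07 → L_total = 10·log₁₀(3.265e+07) = 75.14 dB(A).

75.1 dB(A)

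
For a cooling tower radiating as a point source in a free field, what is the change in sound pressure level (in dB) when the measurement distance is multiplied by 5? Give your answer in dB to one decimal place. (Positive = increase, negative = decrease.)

-14.0 dB

A point source loses 6 dB per doubling of distance; generally ΔL = −20·log₁₀(r₂/r₁).
ΔL = −20·log₁₀(5) = -13.98 dB.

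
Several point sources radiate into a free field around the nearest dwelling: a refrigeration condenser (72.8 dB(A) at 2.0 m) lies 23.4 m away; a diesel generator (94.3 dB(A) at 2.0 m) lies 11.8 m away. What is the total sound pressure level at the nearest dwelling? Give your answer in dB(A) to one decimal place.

Apply inverse-square spreading to bring every level to the receiver, then sum 10^(L/10).
refrigeration condenser: 72.8 − 20·log₁₀(23.4/2.0) = 72.8 − 21.36 = 51.44 dB(A).
diesel generator: 94.3 − 20·log₁₀(11.8/2.0) = 94.3 − 15.42 = 78.88 dB(A).
Σ 10^(L/10) = 7.746e+07 → L_total = 10·log₁₀(7.746e+07) = 78.89 dB(A).

78.9 dB(A)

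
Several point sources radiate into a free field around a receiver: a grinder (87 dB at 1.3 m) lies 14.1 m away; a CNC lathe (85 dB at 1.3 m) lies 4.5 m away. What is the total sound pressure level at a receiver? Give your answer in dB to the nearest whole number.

Apply inverse-square spreading to bring every level to the receiver, then sum 10^(L/10).
grinder: 87 − 20·log₁₀(14.1/1.3) = 87 − 20.71 = 66.29 dB.
CNC lathe: 85 − 20·log₁₀(4.5/1.3) = 85 − 10.79 = 74.21 dB.
Σ 10^(L/10) = 3.065e+07 → L_total = 10·log₁₀(3.065e+07) = 74.86 dB.

75 dB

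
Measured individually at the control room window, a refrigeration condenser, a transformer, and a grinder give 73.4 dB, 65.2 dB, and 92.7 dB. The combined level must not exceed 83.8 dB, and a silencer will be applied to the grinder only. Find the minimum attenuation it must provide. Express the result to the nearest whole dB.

9 dB

Fixed contribution from the other sources: Σ 10^(L/10) = 10^(73.4/10) + 10^(65.2/10) = 2.519e+07 (74.01 dB).
To meet 83.8 dB overall, the treated grinder may contribute at most 10^(83.8/10) − 2.519e+07 = 2.147e+08, i.e. 83.32 dB.
Required insertion loss = 92.7 − 83.32 = 9.38 dB.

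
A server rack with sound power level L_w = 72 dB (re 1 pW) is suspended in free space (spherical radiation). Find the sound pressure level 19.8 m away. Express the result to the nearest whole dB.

35 dB

Free-field spherical radiation: L_p = L_w − 10·log₁₀(4π·r²), r = 19.8 m.
4π·r² = 4927 m², 10·log₁₀ of that is 36.925 dB.
L_p = 72 − 36.925 = 35.07 dB.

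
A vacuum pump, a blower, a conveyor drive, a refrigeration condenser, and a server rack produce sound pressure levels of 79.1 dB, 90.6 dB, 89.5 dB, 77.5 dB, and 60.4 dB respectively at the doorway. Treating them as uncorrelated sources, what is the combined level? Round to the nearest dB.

Incoherent sources combine by intensity addition: L_total = 10·log₁₀(Σ 10^(L_i/10)).
Σ 10^(L/10) = 10^(79.1/10) + 10^(90.6/10) + 10^(89.5/10) + 10^(77.5/10) + 10^(60.4/10) = 2.178e+09.
L_total = 10·log₁₀(2.178e+09) = 93.38 dB.

93 dB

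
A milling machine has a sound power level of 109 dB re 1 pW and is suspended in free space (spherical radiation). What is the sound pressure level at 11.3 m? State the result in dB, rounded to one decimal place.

Free-field spherical radiation: L_p = L_w − 10·log₁₀(4π·r²), r = 11.3 m.
4π·r² = 1605 m², 10·log₁₀ of that is 32.054 dB.
L_p = 109 − 32.054 = 76.95 dB.

76.9 dB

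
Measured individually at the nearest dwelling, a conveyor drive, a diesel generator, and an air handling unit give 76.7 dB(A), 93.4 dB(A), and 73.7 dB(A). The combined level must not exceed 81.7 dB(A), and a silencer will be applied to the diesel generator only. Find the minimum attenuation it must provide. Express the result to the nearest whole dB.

14 dB

Fixed contribution from the other sources: Σ 10^(L/10) = 10^(76.7/10) + 10^(73.7/10) = 7.022e+07 (78.46 dB(A)).
To meet 81.7 dB(A) overall, the treated diesel generator may contribute at most 10^(81.7/10) − 7.022e+07 = 7.770e+07, i.e. 78.90 dB(A).
Required insertion loss = 93.4 − 78.90 = 14.50 dB.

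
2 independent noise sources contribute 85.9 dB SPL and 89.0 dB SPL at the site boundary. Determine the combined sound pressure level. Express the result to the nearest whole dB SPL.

91 dB SPL

For uncorrelated sources the intensities add, so convert each level to linear form, sum, and take 10·log₁₀ of the total.
Σ 10^(L/10) = 10^(85.9/10) + 10^(89.0/10) = 1.183e+09.
L_total = 10·log₁₀(1.183e+09) = 90.73 dB SPL.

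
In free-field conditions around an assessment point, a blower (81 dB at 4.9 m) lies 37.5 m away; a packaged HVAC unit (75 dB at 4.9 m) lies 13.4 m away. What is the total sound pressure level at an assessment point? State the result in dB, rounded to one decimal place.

Apply inverse-square spreading to bring every level to the receiver, then sum 10^(L/10).
blower: 81 − 20·log₁₀(37.5/4.9) = 81 − 17.68 = 63.32 dB.
packaged HVAC unit: 75 − 20·log₁₀(13.4/4.9) = 75 − 8.74 = 66.26 dB.
Σ 10^(L/10) = 6.378e+06 → L_total = 10·log₁₀(6.378e+06) = 68.05 dB.

68.0 dB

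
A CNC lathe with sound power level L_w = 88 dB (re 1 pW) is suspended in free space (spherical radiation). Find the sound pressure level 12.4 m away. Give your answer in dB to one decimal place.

The power spreads over a sphere of area 4π·r², so L_p = L_w − 10·log₁₀(4π·r²).
4π·r² = 1932 m², 10·log₁₀ of that is 32.861 dB.
L_p = 88 − 32.861 = 55.14 dB.

55.1 dB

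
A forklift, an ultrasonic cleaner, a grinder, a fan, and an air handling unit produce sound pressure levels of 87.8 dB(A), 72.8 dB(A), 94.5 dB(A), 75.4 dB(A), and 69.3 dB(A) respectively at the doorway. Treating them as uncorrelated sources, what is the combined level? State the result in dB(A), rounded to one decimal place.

95.4 dB(A)

For uncorrelated sources the intensities add, so convert each level to linear form, sum, and take 10·log₁₀ of the total.
Σ 10^(L/10) = 10^(87.8/10) + 10^(72.8/10) + 10^(94.5/10) + 10^(75.4/10) + 10^(69.3/10) = 3.483e+09.
L_total = 10·log₁₀(3.483e+09) = 95.42 dB(A).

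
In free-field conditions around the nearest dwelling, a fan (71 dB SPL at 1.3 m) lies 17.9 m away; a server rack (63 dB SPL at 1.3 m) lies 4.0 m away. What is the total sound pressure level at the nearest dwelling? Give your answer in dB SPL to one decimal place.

54.4 dB SPL

Propagate each source to the receiver with L = L_ref − 20·log₁₀(r/r_ref), then add intensities.
fan: 71 − 20·log₁₀(17.9/1.3) = 71 − 22.78 = 48.22 dB SPL.
server rack: 63 − 20·log₁₀(4.0/1.3) = 63 − 9.76 = 53.24 dB SPL.
Σ 10^(L/10) = 2.772e+05 → L_total = 10·log₁₀(2.772e+05) = 54.43 dB SPL.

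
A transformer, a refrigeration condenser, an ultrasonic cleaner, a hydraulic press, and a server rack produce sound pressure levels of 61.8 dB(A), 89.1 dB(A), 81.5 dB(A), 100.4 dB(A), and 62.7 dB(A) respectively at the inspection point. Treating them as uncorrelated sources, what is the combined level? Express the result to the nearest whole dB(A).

101 dB(A)

For uncorrelated sources the intensities add, so convert each level to linear form, sum, and take 10·log₁₀ of the total.
Σ 10^(L/10) = 10^(61.8/10) + 10^(89.1/10) + 10^(81.5/10) + 10^(100.4/10) + 10^(62.7/10) = 1.192e+10.
L_total = 10·log₁₀(1.192e+10) = 100.76 dB(A).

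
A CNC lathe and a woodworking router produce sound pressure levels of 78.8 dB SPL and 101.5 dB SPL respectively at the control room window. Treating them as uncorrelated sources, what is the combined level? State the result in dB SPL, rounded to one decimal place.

101.5 dB SPL

For uncorrelated sources the intensities add, so convert each level to linear form, sum, and take 10·log₁₀ of the total.
Σ 10^(L/10) = 10^(78.8/10) + 10^(101.5/10) = 1.420e+10.
L_total = 10·log₁₀(1.420e+10) = 101.52 dB SPL.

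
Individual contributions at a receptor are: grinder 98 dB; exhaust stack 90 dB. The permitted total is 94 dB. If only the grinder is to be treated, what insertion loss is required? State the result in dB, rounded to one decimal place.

Everything except the grinder sums to 10^(90/10) = 1.000e+09 in linear terms, 90.00 dB.
The limit corresponds to 10^(94/10) = 2.512e+09; subtracting the fixed part leaves 1.512e+09 for the grinder, i.e. 91.80 dB.
Required insertion loss = 98 − 91.80 = 6.20 dB.

6.2 dB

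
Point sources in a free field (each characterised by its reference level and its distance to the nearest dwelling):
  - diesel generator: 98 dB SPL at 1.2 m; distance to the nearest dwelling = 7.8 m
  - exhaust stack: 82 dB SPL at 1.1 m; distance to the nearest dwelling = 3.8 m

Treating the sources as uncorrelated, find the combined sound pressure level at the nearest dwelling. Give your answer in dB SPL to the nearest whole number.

Propagate each source to the receiver with L = L_ref − 20·log₁₀(r/r_ref), then add intensities.
diesel generator: 98 − 20·log₁₀(7.8/1.2) = 98 − 16.26 = 81.74 dB SPL.
exhaust stack: 82 − 20·log₁₀(3.8/1.1) = 82 − 10.77 = 71.23 dB SPL.
Σ 10^(L/10) = 1.626e+08 → L_total = 10·log₁₀(1.626e+08) = 82.11 dB SPL.

82 dB SPL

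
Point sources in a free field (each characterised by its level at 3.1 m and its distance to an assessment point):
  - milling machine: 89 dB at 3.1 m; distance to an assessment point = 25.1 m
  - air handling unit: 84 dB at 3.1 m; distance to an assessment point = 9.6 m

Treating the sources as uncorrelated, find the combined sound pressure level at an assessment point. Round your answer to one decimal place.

Apply inverse-square spreading to bring every level to the receiver, then sum 10^(L/10).
milling machine: 89 − 20·log₁₀(25.1/3.1) = 89 − 18.17 = 70.83 dB.
air handling unit: 84 − 20·log₁₀(9.6/3.1) = 84 − 9.82 = 74.18 dB.
Σ 10^(L/10) = 3.831e+07 → L_total = 10·log₁₀(3.831e+07) = 75.83 dB.

75.8 dB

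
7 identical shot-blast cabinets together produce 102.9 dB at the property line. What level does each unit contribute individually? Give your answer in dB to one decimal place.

94.4 dB

7 equal contributions raise the level by 10·log₁₀ 7 = 8.451 dB, so each unit alone gives 102.9 − 8.451.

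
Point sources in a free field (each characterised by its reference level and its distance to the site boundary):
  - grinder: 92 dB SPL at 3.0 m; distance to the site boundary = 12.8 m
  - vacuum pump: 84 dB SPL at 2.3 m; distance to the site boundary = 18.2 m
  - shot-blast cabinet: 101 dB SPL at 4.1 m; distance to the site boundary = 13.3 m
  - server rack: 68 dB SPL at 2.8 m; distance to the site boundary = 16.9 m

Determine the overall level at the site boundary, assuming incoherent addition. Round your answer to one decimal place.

Propagate each source to the receiver with L = L_ref − 20·log₁₀(r/r_ref), then add intensities.
grinder: 92 − 20·log₁₀(12.8/3.0) = 92 − 12.60 = 79.40 dB SPL.
vacuum pump: 84 − 20·log₁₀(18.2/2.3) = 84 − 17.97 = 66.03 dB SPL.
shot-blast cabinet: 101 − 20·log₁₀(13.3/4.1) = 101 − 10.22 = 90.78 dB SPL.
server rack: 68 − 20·log₁₀(16.9/2.8) = 68 − 15.61 = 52.39 dB SPL.
Σ 10^(L/10) = 1.288e+09 → L_total = 10·log₁₀(1.288e+09) = 91.10 dB SPL.

91.1 dB SPL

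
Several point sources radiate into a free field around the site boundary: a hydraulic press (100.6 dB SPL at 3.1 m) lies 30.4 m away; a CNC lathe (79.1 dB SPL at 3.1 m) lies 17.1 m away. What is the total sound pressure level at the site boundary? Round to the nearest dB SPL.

First find each source's level at the receiver (point-source: −20·log₁₀(r/r_ref)), then combine on an intensity basis.
hydraulic press: 100.6 − 20·log₁₀(30.4/3.1) = 100.6 − 19.83 = 80.77 dB SPL.
CNC lathe: 79.1 − 20·log₁₀(17.1/3.1) = 79.1 − 14.83 = 64.27 dB SPL.
Σ 10^(L/10) = 1.221e+08 → L_total = 10·log₁₀(1.221e+08) = 80.87 dB SPL.

81 dB SPL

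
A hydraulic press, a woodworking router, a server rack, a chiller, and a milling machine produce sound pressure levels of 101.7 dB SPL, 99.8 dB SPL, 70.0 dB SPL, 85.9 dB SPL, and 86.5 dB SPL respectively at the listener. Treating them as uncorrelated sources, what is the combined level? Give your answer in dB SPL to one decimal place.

For uncorrelated sources the intensities add, so convert each level to linear form, sum, and take 10·log₁₀ of the total.
Σ 10^(L/10) = 10^(101.7/10) + 10^(99.8/10) + 10^(70.0/10) + 10^(85.9/10) + 10^(86.5/10) = 2.519e+10.
L_total = 10·log₁₀(2.519e+10) = 104.01 dB SPL.

104.0 dB SPL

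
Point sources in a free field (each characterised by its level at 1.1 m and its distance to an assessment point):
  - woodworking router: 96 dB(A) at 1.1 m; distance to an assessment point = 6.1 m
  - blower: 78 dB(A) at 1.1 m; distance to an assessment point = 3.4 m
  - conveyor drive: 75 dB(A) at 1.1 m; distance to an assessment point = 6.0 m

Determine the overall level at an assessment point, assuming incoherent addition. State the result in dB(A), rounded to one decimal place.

Apply inverse-square spreading to bring every level to the receiver, then sum 10^(L/10).
woodworking router: 96 − 20·log₁₀(6.1/1.1) = 96 − 14.88 = 81.12 dB(A).
blower: 78 − 20·log₁₀(3.4/1.1) = 78 − 9.80 = 68.20 dB(A).
conveyor drive: 75 − 20·log₁₀(6.0/1.1) = 75 − 14.74 = 60.26 dB(A).
Σ 10^(L/10) = 1.371e+08 → L_total = 10·log₁₀(1.371e+08) = 81.37 dB(A).

81.4 dB(A)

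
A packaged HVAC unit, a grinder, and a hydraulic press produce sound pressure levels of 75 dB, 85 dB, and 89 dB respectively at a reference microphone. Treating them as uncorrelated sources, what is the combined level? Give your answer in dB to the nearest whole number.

91 dB

Incoherent sources combine by intensity addition: L_total = 10·log₁₀(Σ 10^(L_i/10)).
Σ 10^(L/10) = 10^(75/10) + 10^(85/10) + 10^(89/10) = 1.142e+09.
L_total = 10·log₁₀(1.142e+09) = 90.58 dB.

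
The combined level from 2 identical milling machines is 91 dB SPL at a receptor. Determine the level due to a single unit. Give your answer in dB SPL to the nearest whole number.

2 equal contributions raise the level by 10·log₁₀ 2 = 3.010 dB, so each unit alone gives 91 − 3.010.

88 dB SPL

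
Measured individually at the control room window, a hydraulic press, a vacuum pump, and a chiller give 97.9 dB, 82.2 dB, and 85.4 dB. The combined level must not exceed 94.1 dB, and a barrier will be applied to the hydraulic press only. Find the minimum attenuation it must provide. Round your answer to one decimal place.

Everything except the hydraulic press sums to 10^(82.2/10) + 10^(85.4/10) = 5.127e+08 in linear terms, 87.10 dB.
The limit corresponds to 10^(94.1/10) = 2.570e+09; subtracting the fixed part leaves 2.058e+09 for the hydraulic press, i.e. 93.13 dB.
So the hydraulic press must be reduced from 97.9 to 93.13 dB: IL = 4.77 dB.

4.8 dB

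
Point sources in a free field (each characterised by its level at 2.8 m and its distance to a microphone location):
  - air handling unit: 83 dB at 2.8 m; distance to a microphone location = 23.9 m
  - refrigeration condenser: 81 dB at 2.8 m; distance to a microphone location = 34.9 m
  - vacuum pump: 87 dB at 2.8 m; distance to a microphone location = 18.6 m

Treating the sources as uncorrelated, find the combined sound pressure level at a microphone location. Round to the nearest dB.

Apply inverse-square spreading to bring every level to the receiver, then sum 10^(L/10).
air handling unit: 83 − 20·log₁₀(23.9/2.8) = 83 − 18.62 = 64.38 dB.
refrigeration condenser: 81 − 20·log₁₀(34.9/2.8) = 81 − 21.91 = 59.09 dB.
vacuum pump: 87 − 20·log₁₀(18.6/2.8) = 87 − 16.45 = 70.55 dB.
Σ 10^(L/10) = 1.491e+07 → L_total = 10·log₁₀(1.491e+07) = 71.73 dB.

72 dB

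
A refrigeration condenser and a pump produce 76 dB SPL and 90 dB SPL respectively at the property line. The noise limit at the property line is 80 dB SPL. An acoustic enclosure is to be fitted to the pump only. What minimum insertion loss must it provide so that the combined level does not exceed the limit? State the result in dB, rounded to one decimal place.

The untreated sources together contribute 10^(76/10) = 3.981e+07, i.e. 76.00 dB SPL.
To meet 80 dB SPL overall, the treated pump may contribute at most 10^(80/10) − 3.981e+07 = 6.019e+07, i.e. 77.80 dB SPL.
So the pump must be reduced from 90 to 77.80 dB SPL: IL = 12.20 dB.

12.2 dB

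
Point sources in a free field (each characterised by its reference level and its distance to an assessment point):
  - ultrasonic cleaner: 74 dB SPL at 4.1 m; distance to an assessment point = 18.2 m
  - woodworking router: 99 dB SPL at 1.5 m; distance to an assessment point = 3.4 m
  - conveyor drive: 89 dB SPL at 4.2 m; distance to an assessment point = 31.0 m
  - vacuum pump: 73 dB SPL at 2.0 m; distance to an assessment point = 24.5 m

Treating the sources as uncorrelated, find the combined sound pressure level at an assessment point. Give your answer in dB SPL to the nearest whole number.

92 dB SPL

Apply inverse-square spreading to bring every level to the receiver, then sum 10^(L/10).
ultrasonic cleaner: 74 − 20·log₁₀(18.2/4.1) = 74 − 12.95 = 61.05 dB SPL.
woodworking router: 99 − 20·log₁₀(3.4/1.5) = 99 − 7.11 = 91.89 dB SPL.
conveyor drive: 89 − 20·log₁₀(31.0/4.2) = 89 − 17.36 = 71.64 dB SPL.
vacuum pump: 73 − 20·log₁₀(24.5/2.0) = 73 − 21.76 = 51.24 dB SPL.
Σ 10^(L/10) = 1.562e+09 → L_total = 10·log₁₀(1.562e+09) = 91.94 dB SPL.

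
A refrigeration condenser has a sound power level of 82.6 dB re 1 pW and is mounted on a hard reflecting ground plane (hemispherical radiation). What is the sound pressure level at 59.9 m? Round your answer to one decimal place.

L_p = L_w − 10·log₁₀(2π·r²) with r = 59.9 m.
2π·r² = 2.254e+04 m², 10·log₁₀ of that is 43.530 dB.
L_p = 82.6 − 43.530 = 39.07 dB.

39.1 dB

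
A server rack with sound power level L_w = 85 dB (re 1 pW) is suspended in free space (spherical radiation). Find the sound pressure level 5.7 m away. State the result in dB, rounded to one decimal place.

58.9 dB

Free-field spherical radiation: L_p = L_w − 10·log₁₀(4π·r²), r = 5.7 m.
4π·r² = 408.3 m², 10·log₁₀ of that is 26.110 dB.
L_p = 85 − 26.110 = 58.89 dB.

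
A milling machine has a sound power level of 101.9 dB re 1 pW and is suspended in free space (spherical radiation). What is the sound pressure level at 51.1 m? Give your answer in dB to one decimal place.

L_p = L_w − 10·log₁₀(4π·r²) with r = 51.1 m.
4π·r² = 3.281e+04 m², 10·log₁₀ of that is 45.161 dB.
L_p = 101.9 − 45.161 = 56.74 dB.

56.7 dB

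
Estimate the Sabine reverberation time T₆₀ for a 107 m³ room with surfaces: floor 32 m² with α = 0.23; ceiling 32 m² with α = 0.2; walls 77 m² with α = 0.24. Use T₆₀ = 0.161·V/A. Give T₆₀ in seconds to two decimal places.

Summing Sᵢαᵢ: 32·0.23 + 32·0.2 + 77·0.24 = 32.24 m².
T₆₀ = 0.161·V/A = 0.161·107/32.24 = 0.534 s.

0.53 s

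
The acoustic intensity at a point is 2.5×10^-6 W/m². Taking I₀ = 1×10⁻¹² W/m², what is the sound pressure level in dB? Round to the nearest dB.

L = 10·log₁₀(I/I₀) = 10·log₁₀(2.5×10^-6/10⁻¹²) = 10·log₁₀(2.5×10^6).
L = 10·(0.3979 + 6) = 63.98 dB.

64 dB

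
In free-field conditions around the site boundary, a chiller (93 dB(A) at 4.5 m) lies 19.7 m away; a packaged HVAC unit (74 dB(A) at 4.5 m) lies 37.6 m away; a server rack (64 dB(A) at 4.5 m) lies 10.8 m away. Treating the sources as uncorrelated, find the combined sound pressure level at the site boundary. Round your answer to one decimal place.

Apply inverse-square spreading to bring every level to the receiver, then sum 10^(L/10).
chiller: 93 − 20·log₁₀(19.7/4.5) = 93 − 12.83 = 80.17 dB(A).
packaged HVAC unit: 74 − 20·log₁₀(37.6/4.5) = 74 − 18.44 = 55.56 dB(A).
server rack: 64 − 20·log₁₀(10.8/4.5) = 64 − 7.60 = 56.40 dB(A).
Σ 10^(L/10) = 1.049e+08 → L_total = 10·log₁₀(1.049e+08) = 80.21 dB(A).

80.2 dB(A)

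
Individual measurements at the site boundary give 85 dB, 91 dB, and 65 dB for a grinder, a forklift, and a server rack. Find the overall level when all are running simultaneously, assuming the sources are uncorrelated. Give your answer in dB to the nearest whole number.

92 dB

Incoherent sources combine by intensity addition: L_total = 10·log₁₀(Σ 10^(L_i/10)).
Σ 10^(L/10) = 10^(85/10) + 10^(91/10) + 10^(65/10) = 1.578e+09.
L_total = 10·log₁₀(1.578e+09) = 91.98 dB.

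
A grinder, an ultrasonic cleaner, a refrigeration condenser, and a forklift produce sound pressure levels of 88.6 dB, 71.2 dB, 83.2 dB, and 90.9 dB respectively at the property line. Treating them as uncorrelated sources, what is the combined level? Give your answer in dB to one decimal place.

For uncorrelated sources the intensities add, so convert each level to linear form, sum, and take 10·log₁₀ of the total.
Σ 10^(L/10) = 10^(88.6/10) + 10^(71.2/10) + 10^(83.2/10) + 10^(90.9/10) = 2.177e+09.
L_total = 10·log₁₀(2.177e+09) = 93.38 dB.

93.4 dB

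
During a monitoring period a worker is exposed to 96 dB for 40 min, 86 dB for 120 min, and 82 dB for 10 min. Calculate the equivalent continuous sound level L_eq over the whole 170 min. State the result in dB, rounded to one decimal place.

L_eq = 10·log₁₀[(1/T)·Σ tᵢ·10^(Lᵢ/10)] with T = 170 min.
Σ tᵢ·10^(Lᵢ/10) = 40·10^(96/10) + 120·10^(86/10) + 10·10^(82/10) = 2.086e+11.
L_eq = 10·log₁₀(2.086e+11/170) = 90.89 dB.

90.9 dB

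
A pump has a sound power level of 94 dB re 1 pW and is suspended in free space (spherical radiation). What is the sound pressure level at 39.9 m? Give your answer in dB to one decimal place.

Free-field spherical radiation: L_p = L_w − 10·log₁₀(4π·r²), r = 39.9 m.
4π·r² = 2.001e+04 m², 10·log₁₀ of that is 43.012 dB.
L_p = 94 − 43.012 = 50.99 dB.

51.0 dB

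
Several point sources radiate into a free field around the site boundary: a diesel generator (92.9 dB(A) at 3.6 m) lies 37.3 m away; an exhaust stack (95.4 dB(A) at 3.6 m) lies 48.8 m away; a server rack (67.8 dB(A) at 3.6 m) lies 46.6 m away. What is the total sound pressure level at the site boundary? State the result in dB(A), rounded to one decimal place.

First find each source's level at the receiver (point-source: −20·log₁₀(r/r_ref)), then combine on an intensity basis.
diesel generator: 92.9 − 20·log₁₀(37.3/3.6) = 92.9 − 20.31 = 72.59 dB(A).
exhaust stack: 95.4 − 20·log₁₀(48.8/3.6) = 95.4 − 22.64 = 72.76 dB(A).
server rack: 67.8 − 20·log₁₀(46.6/3.6) = 67.8 − 22.24 = 45.56 dB(A).
Σ 10^(L/10) = 3.707e+07 → L_total = 10·log₁₀(3.707e+07) = 75.69 dB(A).

75.7 dB(A)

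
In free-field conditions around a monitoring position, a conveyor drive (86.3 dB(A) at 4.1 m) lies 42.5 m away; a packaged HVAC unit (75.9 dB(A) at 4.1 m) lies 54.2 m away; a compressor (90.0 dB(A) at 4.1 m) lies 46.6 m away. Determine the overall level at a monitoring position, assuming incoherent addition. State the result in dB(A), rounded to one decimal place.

70.8 dB(A)

First find each source's level at the receiver (point-source: −20·log₁₀(r/r_ref)), then combine on an intensity basis.
conveyor drive: 86.3 − 20·log₁₀(42.5/4.1) = 86.3 − 20.31 = 65.99 dB(A).
packaged HVAC unit: 75.9 − 20·log₁₀(54.2/4.1) = 75.9 − 22.42 = 53.48 dB(A).
compressor: 90.0 − 20·log₁₀(46.6/4.1) = 90.0 − 21.11 = 68.89 dB(A).
Σ 10^(L/10) = 1.193e+07 → L_total = 10·log₁₀(1.193e+07) = 70.77 dB(A).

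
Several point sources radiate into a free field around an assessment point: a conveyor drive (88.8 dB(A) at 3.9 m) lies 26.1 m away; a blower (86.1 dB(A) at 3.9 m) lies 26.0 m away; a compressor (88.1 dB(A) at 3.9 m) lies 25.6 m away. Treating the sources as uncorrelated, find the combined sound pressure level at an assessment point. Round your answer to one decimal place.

First find each source's level at the receiver (point-source: −20·log₁₀(r/r_ref)), then combine on an intensity basis.
conveyor drive: 88.8 − 20·log₁₀(26.1/3.9) = 88.8 − 16.51 = 72.29 dB(A).
blower: 86.1 − 20·log₁₀(26.0/3.9) = 86.1 − 16.48 = 69.62 dB(A).
compressor: 88.1 − 20·log₁₀(25.6/3.9) = 88.1 − 16.34 = 71.76 dB(A).
Σ 10^(L/10) = 4.109e+07 → L_total = 10·log₁₀(4.109e+07) = 76.14 dB(A).

76.1 dB(A)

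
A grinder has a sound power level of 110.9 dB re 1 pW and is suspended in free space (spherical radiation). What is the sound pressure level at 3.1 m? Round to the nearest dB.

The power spreads over a sphere of area 4π·r², so L_p = L_w − 10·log₁₀(4π·r²).
4π·r² = 120.8 m², 10·log₁₀ of that is 20.819 dB.
L_p = 110.9 − 20.819 = 90.08 dB.

90 dB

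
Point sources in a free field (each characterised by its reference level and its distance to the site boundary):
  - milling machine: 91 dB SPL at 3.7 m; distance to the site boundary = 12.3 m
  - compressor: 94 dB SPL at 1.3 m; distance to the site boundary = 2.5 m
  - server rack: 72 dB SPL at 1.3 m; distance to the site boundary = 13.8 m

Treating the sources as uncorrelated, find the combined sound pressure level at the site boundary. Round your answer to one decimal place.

Apply inverse-square spreading to bring every level to the receiver, then sum 10^(L/10).
milling machine: 91 − 20·log₁₀(12.3/3.7) = 91 − 10.43 = 80.57 dB SPL.
compressor: 94 − 20·log₁₀(2.5/1.3) = 94 − 5.68 = 88.32 dB SPL.
server rack: 72 − 20·log₁₀(13.8/1.3) = 72 − 20.52 = 51.48 dB SPL.
Σ 10^(L/10) = 7.933e+08 → L_total = 10·log₁₀(7.933e+08) = 88.99 dB SPL.

89.0 dB SPL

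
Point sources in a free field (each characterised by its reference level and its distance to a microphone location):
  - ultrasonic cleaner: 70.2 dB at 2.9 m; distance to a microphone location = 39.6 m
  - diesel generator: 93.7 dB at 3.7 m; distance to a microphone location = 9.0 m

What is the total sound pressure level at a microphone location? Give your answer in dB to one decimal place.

86.0 dB

Apply inverse-square spreading to bring every level to the receiver, then sum 10^(L/10).
ultrasonic cleaner: 70.2 − 20·log₁₀(39.6/2.9) = 70.2 − 22.71 = 47.49 dB.
diesel generator: 93.7 − 20·log₁₀(9.0/3.7) = 93.7 − 7.72 = 85.98 dB.
Σ 10^(L/10) = 3.963e+08 → L_total = 10·log₁₀(3.963e+08) = 85.98 dB.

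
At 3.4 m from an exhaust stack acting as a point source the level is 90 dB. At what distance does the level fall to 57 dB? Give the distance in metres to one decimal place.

151.9 m

The 33.0 dB drop corresponds to a distance ratio of 10^(33.0/20) for a point source.
r₂ = 3.4·10^((90−57)/20) = 3.4·10^(33.0/20) = 151.87 m.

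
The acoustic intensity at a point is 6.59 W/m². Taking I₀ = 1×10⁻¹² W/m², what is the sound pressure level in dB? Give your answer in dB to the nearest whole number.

128 dB

Dividing by I₀ shifts the exponent by 12: I/I₀ = 6.59×10^12.
L = 10·(0.8189 + 12) = 128.19 dB.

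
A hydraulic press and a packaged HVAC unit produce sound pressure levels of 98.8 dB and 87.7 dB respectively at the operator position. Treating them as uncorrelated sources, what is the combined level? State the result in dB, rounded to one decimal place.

For uncorrelated sources the intensities add, so convert each level to linear form, sum, and take 10·log₁₀ of the total.
Σ 10^(L/10) = 10^(98.8/10) + 10^(87.7/10) = 8.175e+09.
L_total = 10·log₁₀(8.175e+09) = 99.12 dB.

99.1 dB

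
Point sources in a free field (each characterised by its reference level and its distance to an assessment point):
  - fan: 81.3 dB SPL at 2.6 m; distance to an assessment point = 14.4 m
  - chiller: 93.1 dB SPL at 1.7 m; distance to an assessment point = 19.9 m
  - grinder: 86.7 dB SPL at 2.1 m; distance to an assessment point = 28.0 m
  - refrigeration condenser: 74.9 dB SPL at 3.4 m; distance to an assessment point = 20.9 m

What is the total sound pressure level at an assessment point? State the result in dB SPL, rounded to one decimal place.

73.6 dB SPL

Apply inverse-square spreading to bring every level to the receiver, then sum 10^(L/10).
fan: 81.3 − 20·log₁₀(14.4/2.6) = 81.3 − 14.87 = 66.43 dB SPL.
chiller: 93.1 − 20·log₁₀(19.9/1.7) = 93.1 − 21.37 = 71.73 dB SPL.
grinder: 86.7 − 20·log₁₀(28.0/2.1) = 86.7 − 22.50 = 64.20 dB SPL.
refrigeration condenser: 74.9 − 20·log₁₀(20.9/3.4) = 74.9 − 15.77 = 59.13 dB SPL.
Σ 10^(L/10) = 2.275e+07 → L_total = 10·log₁₀(2.275e+07) = 73.57 dB SPL.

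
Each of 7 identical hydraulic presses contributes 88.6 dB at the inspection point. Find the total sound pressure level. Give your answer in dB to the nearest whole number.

With 7 equal, uncorrelated contributions the intensity is 7× that of one unit, giving a rise of 10·log₁₀ 7.
L_total = 88.6 + 10·log₁₀(7) = 88.6 + 8.451 = 97.05 dB.

97 dB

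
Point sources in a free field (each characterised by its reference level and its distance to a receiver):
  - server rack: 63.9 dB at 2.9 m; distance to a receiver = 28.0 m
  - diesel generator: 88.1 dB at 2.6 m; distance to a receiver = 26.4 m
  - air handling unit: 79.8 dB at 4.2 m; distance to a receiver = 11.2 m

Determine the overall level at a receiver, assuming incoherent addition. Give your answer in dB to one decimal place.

Apply inverse-square spreading to bring every level to the receiver, then sum 10^(L/10).
server rack: 63.9 − 20·log₁₀(28.0/2.9) = 63.9 − 19.70 = 44.20 dB.
diesel generator: 88.1 − 20·log₁₀(26.4/2.6) = 88.1 − 20.13 = 67.97 dB.
air handling unit: 79.8 − 20·log₁₀(11.2/4.2) = 79.8 − 8.52 = 71.28 dB.
Σ 10^(L/10) = 1.972e+07 → L_total = 10·log₁₀(1.972e+07) = 72.95 dB.

72.9 dB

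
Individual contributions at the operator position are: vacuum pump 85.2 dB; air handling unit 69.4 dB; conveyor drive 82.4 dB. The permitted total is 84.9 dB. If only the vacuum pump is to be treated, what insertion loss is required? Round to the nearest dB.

Everything except the vacuum pump sums to 10^(69.4/10) + 10^(82.4/10) = 1.825e+08 in linear terms, 82.61 dB.
The limit corresponds to 10^(84.9/10) = 3.090e+08; subtracting the fixed part leaves 1.265e+08 for the vacuum pump, i.e. 81.02 dB.
So the vacuum pump must be reduced from 85.2 to 81.02 dB: IL = 4.18 dB.

4 dB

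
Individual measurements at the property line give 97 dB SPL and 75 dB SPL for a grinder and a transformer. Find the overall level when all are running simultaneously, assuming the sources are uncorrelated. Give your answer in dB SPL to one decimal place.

97.0 dB SPL

For uncorrelated sources the intensities add, so convert each level to linear form, sum, and take 10·log₁₀ of the total.
Σ 10^(L/10) = 10^(97/10) + 10^(75/10) = 5.043e+09.
L_total = 10·log₁₀(5.043e+09) = 97.03 dB SPL.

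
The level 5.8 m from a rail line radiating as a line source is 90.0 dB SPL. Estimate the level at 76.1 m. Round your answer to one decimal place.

78.8 dB SPL

For a line source, L₂ = L₁ − 10·log₁₀(r₂/r₁).
L₂ = 90.0 − 10·log₁₀(76.1/5.8) = 90.0 − 11.180 = 78.82 dB SPL.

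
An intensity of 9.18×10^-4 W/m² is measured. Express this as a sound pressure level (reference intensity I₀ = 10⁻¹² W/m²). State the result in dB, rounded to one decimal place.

89.6 dB

Dividing by I₀ shifts the exponent by 12: I/I₀ = 9.18×10^8.
L = 10·(0.9628 + 8) = 89.63 dB.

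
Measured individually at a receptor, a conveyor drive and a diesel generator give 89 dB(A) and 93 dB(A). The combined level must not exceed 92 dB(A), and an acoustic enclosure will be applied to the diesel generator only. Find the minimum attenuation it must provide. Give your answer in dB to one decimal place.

Everything except the diesel generator sums to 10^(89/10) = 7.943e+08 in linear terms, 89.00 dB(A).
The limit corresponds to 10^(92/10) = 1.585e+09; subtracting the fixed part leaves 7.906e+08 for the diesel generator, i.e. 88.98 dB(A).
Required insertion loss = 93 − 88.98 = 4.02 dB.

4.0 dB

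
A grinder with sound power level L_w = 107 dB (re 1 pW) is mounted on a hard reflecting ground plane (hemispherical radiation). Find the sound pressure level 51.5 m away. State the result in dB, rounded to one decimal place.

The power spreads over a hemisphere of area 2π·r², so L_p = L_w − 10·log₁₀(2π·r²).
2π·r² = 1.666e+04 m², 10·log₁₀ of that is 42.218 dB.
L_p = 107 − 42.218 = 64.78 dB.

64.8 dB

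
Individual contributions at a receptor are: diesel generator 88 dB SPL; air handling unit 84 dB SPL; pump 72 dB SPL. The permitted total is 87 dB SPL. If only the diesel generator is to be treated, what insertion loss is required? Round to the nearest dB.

4 dB

Fixed contribution from the other sources: Σ 10^(L/10) = 10^(84/10) + 10^(72/10) = 2.670e+08 (84.27 dB SPL).
To meet 87 dB SPL overall, the treated diesel generator may contribute at most 10^(87/10) − 2.670e+08 = 2.341e+08, i.e. 83.69 dB SPL.
So the diesel generator must be reduced from 88 to 83.69 dB SPL: IL = 4.31 dB.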